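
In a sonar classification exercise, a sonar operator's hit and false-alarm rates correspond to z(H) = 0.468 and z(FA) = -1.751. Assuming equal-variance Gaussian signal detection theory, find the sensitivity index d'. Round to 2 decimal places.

d' = z(H) − z(FA) = 0.468 − (-1.751) = 2.219

d' = 2.22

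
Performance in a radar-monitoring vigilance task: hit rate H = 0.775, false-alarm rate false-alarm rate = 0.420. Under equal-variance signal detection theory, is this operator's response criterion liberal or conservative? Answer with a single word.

liberal

z(H) = 0.755, z(FA) = -0.202
c = −½·(z(H) + z(FA)) = -0.2765
c < 0 → liberal criterion (biased toward responding “yes”).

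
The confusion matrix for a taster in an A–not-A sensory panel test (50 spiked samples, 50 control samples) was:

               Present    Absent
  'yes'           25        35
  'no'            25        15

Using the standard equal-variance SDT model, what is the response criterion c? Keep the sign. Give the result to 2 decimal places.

c = -0.26

H = 25/50 = 0.5000
FA = 35/50 = 0.7000
z(H) = z(0.5000) = 0.0000
z(FA) = z(0.7000) = 0.5244
c = −½·[z(H) + z(FA)] = −0.5 × (0.0000 + 0.5244) = -0.2622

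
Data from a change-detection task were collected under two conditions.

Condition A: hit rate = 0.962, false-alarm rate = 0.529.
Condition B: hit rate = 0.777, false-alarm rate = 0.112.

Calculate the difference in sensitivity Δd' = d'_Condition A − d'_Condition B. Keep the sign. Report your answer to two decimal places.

Δd' = -0.28

Condition A: z(0.962) = 1.774, z(0.529) = 0.073, d' = 1.701
Condition B: z(0.777) = 0.762, z(0.112) = -1.216, d' = 1.978
Δd' = d'_Condition A − d'_Condition B = 1.701 − 1.978 = -0.277
Condition B has the higher sensitivity.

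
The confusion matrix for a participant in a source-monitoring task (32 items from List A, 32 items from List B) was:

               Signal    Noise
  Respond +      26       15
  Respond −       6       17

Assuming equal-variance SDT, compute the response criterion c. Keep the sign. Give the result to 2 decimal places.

c = -0.40

H = 26/32 = 0.8125
FA = 15/32 = 0.4688
Φ⁻¹(H) = 0.8871
Φ⁻¹(FA) = -0.0783
c = −½·[z(H) + z(FA)] = −0.5 × (0.8871 + (-0.0783)) = -0.4044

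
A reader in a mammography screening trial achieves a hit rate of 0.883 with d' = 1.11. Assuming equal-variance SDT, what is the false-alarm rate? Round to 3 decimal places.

z(hit rate) = z(0.883) = 1.1901
z(FA) = z(H) − d' = 1.1901 − 1.11 = 0.0801
false-alarm rate = Φ(0.0801) = 0.5319

false-alarm rate = 0.532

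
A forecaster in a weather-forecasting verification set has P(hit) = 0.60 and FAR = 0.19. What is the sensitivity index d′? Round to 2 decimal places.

z(H) = z(0.60) = 0.2533
z(FA) = z(0.19) = -0.8779
d' = z(H) − z(FA) = 0.2533 − (-0.8779) = 1.1312

d′ = 1.13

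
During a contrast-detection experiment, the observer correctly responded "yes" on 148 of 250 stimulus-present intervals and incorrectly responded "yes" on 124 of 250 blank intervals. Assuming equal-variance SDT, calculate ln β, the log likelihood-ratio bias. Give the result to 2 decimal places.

ln β = -0.03

H = 148/250 = 0.5920
FA = 124/250 = 0.4960
z(H) = z(0.5920) = 0.233
z(FA) = z(0.4960) = -0.010
ln β = −½·[z(H)² − z(FA)²] = −0.5 × (0.054 − 0.000) = -0.027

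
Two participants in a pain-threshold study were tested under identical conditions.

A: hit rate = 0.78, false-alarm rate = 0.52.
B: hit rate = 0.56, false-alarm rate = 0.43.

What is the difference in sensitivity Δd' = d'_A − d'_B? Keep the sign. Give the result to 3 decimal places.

Δd' = 0.395

A: z(0.78) = 0.7722, z(0.52) = 0.0502, d' = 0.7220
B: z(0.56) = 0.1510, z(0.43) = -0.1764, d' = 0.3274
Δd' = d'_A − d'_B = 0.7220 − 0.3274 = 0.3946
A has the higher sensitivity.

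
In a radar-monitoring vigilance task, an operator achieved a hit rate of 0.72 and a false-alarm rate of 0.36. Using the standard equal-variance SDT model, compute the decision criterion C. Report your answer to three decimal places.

Φ⁻¹(0.72) = 0.5828, Φ⁻¹(0.36) = -0.3585
c = −½·[z(H) + z(FA)] = −0.5 × (0.5828 + (-0.3585)) = -0.11215
c < 0: the operator has a liberal response bias.

C = -0.112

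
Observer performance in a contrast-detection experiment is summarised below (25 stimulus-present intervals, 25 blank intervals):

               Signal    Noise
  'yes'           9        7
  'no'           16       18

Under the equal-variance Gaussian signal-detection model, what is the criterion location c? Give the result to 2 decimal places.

H = 9/25 = 0.3600
FA = 7/25 = 0.2800
z(H) = z(0.3600) = -0.358
z(FA) = z(0.2800) = -0.583
c = −½·[z(H) + z(FA)] = −0.5 × (-0.358 + (-0.583)) = 0.4705

c = 0.47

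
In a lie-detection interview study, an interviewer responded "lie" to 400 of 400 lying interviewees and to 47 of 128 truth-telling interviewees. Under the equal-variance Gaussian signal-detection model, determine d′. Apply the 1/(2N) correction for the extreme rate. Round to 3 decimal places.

d′ = 3.363

The hit rate is 400/400 = 1, so apply the 1/(2N) correction: H → 1 − 1/(2·400) = 0.99875.
z(H) = z(0.99875) = 3.0233
z(FA) = z(0.36719) = -0.3393
d' = 3.0233 − (-0.3393) = 3.3626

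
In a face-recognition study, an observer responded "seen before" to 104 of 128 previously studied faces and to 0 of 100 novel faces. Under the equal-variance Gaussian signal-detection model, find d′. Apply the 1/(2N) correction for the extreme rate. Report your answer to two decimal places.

d′ = 3.46

The false-alarm rate is 0/100 = 0, so apply the 1/(2N) correction: FA → 1/(2·100) = 0.00500.
z(H) = z(0.81250) = 0.887
z(FA) = z(0.00500) = -2.576
d' = 0.887 − (-2.576) = 3.463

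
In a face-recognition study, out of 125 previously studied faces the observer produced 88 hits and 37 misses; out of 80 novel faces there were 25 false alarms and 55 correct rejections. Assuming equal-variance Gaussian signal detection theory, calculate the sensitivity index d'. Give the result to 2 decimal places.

H = 88/125 = 0.7040
FA = 25/80 = 0.3125
z(0.7040) = 0.5359, z(0.3125) = -0.4888
d' = z(H) − z(FA) = 0.5359 − (-0.4888) = 1.0247

d' = 1.02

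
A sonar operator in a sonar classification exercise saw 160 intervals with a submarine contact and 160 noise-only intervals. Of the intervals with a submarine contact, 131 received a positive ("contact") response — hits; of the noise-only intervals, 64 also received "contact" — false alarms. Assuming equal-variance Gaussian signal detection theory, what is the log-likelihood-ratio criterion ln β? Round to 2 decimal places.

ln β = -0.38

H = 131/160 = 0.8187
FA = 64/160 = 0.4000
Φ⁻¹(H) = Φ⁻¹(0.8187) = 0.910
Φ⁻¹(FA) = Φ⁻¹(0.4000) = -0.253
ln β = −½·[z(H)² − z(FA)²] = −0.5 × (0.828 − 0.064) = -0.382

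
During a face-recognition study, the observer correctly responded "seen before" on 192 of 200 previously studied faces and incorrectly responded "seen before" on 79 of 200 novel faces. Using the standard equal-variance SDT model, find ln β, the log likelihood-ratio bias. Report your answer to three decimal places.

H = 192/200 = 0.9600
FA = 79/200 = 0.3950
z(H) = z(0.9600) = 1.7507
z(FA) = z(0.3950) = -0.2663
ln β = −½·[z(H)² − z(FA)²] = −0.5 × (3.0650 − 0.0709) = -1.49705

ln β = -1.497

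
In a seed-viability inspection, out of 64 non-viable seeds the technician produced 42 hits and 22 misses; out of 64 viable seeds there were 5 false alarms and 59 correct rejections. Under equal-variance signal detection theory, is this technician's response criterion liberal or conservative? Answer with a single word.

z(H) = 0.402, z(FA) = -1.418
c = −½·(z(H) + z(FA)) = 0.508
c > 0 → conservative criterion (biased toward responding “no”).

conservative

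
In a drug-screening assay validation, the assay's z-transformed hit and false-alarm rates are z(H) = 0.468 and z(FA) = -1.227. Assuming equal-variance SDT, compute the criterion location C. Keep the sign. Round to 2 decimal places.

c = −½·[z(H) + z(FA)] = −½·(0.468 + (-1.227)) = 0.3795
c > 0: the assay has a conservative response bias.

C = 0.38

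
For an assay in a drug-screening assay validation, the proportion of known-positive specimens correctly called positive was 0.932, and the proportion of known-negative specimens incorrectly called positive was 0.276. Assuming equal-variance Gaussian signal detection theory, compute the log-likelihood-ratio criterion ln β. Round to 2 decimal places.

ln β = -0.93

Φ⁻¹(0.932) = 1.491, Φ⁻¹(0.276) = -0.595
ln β = −½·[z(H)² − z(FA)²] = −0.5 × (2.223 − 0.354) = -0.9345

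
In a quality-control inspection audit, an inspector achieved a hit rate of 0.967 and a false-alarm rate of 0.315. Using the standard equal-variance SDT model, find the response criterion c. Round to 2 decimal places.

c = -0.68

z(H) = z(0.967) = 1.8384
z(FA) = z(0.315) = -0.4817
c = −½·[z(H) + z(FA)] = −0.5 × (1.8384 + (-0.4817)) = -0.67835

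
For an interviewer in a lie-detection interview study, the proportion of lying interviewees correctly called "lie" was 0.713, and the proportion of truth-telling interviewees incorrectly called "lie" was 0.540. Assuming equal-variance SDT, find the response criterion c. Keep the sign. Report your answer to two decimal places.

Φ⁻¹(0.713) = 0.562, Φ⁻¹(0.540) = 0.100
c = −½·[z(H) + z(FA)] = −0.5 × (0.562 + 0.100) = -0.331
c < 0: the interviewer has a liberal response bias.

c = -0.33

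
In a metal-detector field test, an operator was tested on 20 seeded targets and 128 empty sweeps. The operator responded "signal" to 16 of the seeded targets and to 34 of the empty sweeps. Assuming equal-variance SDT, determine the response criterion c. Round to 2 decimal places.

H = 16/20 = 0.8000
FA = 34/128 = 0.2656
z(H) = z(0.8000) = 0.8416
z(FA) = z(0.2656) = -0.6262
c = −½·[z(H) + z(FA)] = −0.5 × (0.8416 + (-0.6262)) = -0.1077
c < 0: the operator has a liberal response bias.

c = -0.11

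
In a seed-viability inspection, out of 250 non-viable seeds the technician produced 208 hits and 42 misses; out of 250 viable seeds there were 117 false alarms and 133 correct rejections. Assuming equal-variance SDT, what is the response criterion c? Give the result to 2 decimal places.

H = 208/250 = 0.8320
FA = 117/250 = 0.4680
z(0.8320) = 0.962, z(0.4680) = -0.080
c = −½·[z(H) + z(FA)] = −0.5 × (0.962 + (-0.080)) = -0.441
c < 0: the technician has a liberal response bias.

c = -0.44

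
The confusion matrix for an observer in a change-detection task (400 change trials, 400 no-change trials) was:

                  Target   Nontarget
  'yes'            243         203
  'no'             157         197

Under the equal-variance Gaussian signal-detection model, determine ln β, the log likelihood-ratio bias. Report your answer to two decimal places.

ln β = -0.04

H = 243/400 = 0.6075
FA = 203/400 = 0.5075
z(H) = z(0.6075) = 0.273
z(FA) = z(0.5075) = 0.019
ln β = −½·[z(H)² − z(FA)²] = −0.5 × (0.075 − 0.000) = -0.0375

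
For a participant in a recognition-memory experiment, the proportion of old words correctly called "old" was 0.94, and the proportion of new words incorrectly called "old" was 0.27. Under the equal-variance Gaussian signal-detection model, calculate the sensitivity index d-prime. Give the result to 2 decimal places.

Φ⁻¹(H) = Φ⁻¹(0.94) = 1.5548
Φ⁻¹(FA) = Φ⁻¹(0.27) = -0.6128
d' = z(H) − z(FA) = 1.5548 − (-0.6128) = 2.1676

d-prime = 2.17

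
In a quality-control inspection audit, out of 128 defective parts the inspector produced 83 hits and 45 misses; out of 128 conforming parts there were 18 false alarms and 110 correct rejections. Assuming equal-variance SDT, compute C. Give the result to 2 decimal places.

C = 0.35

H = 83/128 = 0.6484
FA = 18/128 = 0.1406
Φ⁻¹(0.6484) = 0.3810, Φ⁻¹(0.1406) = -1.0776
c = −½·[z(H) + z(FA)] = −0.5 × (0.3810 + (-1.0776)) = 0.3483
c > 0: the inspector has a conservative response bias.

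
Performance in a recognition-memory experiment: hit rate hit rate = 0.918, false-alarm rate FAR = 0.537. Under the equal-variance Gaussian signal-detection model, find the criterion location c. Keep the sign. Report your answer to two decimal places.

c = -0.74

z(0.918) = 1.392, z(0.537) = 0.093
c = −½·[z(H) + z(FA)] = −0.5 × (1.392 + 0.093) = -0.7425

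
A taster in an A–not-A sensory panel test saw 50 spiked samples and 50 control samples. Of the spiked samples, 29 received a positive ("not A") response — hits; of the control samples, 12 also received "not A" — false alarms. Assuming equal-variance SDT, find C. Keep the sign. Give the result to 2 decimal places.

H = 29/50 = 0.5800
FA = 12/50 = 0.2400
z(H) = z(0.5800) = 0.202
z(FA) = z(0.2400) = -0.706
c = −½·[z(H) + z(FA)] = −0.5 × (0.202 + (-0.706)) = 0.252

C = 0.25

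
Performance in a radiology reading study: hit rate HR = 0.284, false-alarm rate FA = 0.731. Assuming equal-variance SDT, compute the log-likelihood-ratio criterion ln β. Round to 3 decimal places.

Φ⁻¹(H) = -0.5710
Φ⁻¹(FA) = 0.6158
ln β = −½·[z(H)² − z(FA)²] = −0.5 × (0.3260 − 0.3792) = 0.0266

ln β = 0.027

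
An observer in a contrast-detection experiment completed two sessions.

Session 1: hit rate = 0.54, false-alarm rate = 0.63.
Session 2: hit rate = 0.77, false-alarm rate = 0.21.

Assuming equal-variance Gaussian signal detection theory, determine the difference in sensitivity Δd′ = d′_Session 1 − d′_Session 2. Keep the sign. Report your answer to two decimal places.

Δd′ = -1.78

Session 1: z(0.54) = 0.100, z(0.63) = 0.332, d' = -0.232
Session 2: z(0.77) = 0.739, z(0.21) = -0.806, d' = 1.545
Δd' = d'_Session 1 − d'_Session 2 = -0.232 − 1.545 = -1.777
Session 2 has the higher sensitivity.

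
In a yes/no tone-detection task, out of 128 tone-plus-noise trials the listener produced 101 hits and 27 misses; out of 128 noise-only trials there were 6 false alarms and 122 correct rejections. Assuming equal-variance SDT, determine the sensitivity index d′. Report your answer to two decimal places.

H = 101/128 = 0.7891
FA = 6/128 = 0.0469
Φ⁻¹(H) = 0.8033
Φ⁻¹(FA) = -1.6757
d' = z(H) − z(FA) = 0.8033 − (-1.6757) = 2.4790

d′ = 2.48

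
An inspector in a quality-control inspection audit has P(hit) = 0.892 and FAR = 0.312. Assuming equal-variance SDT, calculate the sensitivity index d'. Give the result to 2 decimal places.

d' = 1.73

Φ⁻¹(H) = 1.2372
Φ⁻¹(FA) = -0.4902
d' = z(H) − z(FA) = 1.2372 − (-0.4902) = 1.7274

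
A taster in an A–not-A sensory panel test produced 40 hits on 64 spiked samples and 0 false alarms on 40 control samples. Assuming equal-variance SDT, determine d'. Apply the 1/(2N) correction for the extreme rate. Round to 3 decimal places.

d' = 2.560

The false-alarm rate is 0/40 = 0, so apply the 1/(2N) correction: FA → 1/(2·40) = 0.01250.
z(H) = z(0.62500) = 0.3186
z(FA) = z(0.01250) = -2.2414
d' = 0.3186 − (-2.2414) = 2.5600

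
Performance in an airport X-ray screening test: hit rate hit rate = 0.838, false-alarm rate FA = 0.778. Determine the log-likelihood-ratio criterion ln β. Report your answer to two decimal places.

ln β = -0.19

z(H) = 0.986
z(FA) = 0.765
ln β = −½·[z(H)² − z(FA)²] = −0.5 × (0.972 − 0.585) = -0.1935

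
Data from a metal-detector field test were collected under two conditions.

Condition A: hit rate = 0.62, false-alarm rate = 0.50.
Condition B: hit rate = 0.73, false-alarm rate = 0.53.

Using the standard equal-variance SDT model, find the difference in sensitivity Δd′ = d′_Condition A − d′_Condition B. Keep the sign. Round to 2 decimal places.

Condition A: z(0.62) = 0.305, z(0.50) = 0.000, d' = 0.305
Condition B: z(0.73) = 0.613, z(0.53) = 0.075, d' = 0.538
Δd' = d'_Condition A − d'_Condition B = 0.305 − 0.538 = -0.233
Condition B has the higher sensitivity.

Δd′ = -0.23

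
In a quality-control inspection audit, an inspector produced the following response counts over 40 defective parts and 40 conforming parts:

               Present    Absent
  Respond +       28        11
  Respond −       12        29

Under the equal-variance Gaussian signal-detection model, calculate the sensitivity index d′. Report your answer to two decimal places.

d′ = 1.12

H = 28/40 = 0.7000
FA = 11/40 = 0.2750
z(H) = z(0.7000) = 0.524
z(FA) = z(0.2750) = -0.598
d' = z(H) − z(FA) = 0.524 − (-0.598) = 1.122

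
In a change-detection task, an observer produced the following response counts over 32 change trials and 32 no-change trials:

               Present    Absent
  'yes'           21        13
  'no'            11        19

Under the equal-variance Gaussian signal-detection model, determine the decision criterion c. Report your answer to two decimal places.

H = 21/32 = 0.6562
FA = 13/32 = 0.4062
z(H) = z(0.6562) = 0.4021
z(FA) = z(0.4062) = -0.2373
c = −½·[z(H) + z(FA)] = −0.5 × (0.4021 + (-0.2373)) = -0.0824
c < 0: the observer has a liberal response bias.

c = -0.08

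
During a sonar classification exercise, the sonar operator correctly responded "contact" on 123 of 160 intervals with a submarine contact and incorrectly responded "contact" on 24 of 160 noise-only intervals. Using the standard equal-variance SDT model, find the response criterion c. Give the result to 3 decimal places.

c = 0.151

H = 123/160 = 0.7688
FA = 24/160 = 0.1500
z(0.7688) = 0.7349, z(0.1500) = -1.0364
c = −½·[z(H) + z(FA)] = −0.5 × (0.7349 + (-1.0364)) = 0.15075
c > 0: the sonar operator has a conservative response bias.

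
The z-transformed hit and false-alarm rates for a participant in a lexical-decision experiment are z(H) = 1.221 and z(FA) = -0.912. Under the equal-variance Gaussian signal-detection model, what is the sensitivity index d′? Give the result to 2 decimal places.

d′ = 2.13

d' = z(H) − z(FA) = 1.221 − (-0.912) = 2.133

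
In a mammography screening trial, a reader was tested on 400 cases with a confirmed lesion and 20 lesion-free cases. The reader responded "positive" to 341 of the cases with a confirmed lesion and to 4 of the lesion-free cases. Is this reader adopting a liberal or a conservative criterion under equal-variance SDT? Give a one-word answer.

liberal

z(H) = 1.047, z(FA) = -0.842
c = −½·(z(H) + z(FA)) = -0.1025
c < 0 → liberal criterion (biased toward responding “yes”).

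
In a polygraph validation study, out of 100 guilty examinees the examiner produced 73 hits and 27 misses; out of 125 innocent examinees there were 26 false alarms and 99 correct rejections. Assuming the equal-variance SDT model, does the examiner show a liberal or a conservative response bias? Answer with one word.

conservative

z(H) = 0.613, z(FA) = -0.813
c = −½·(z(H) + z(FA)) = 0.100
c > 0 → conservative criterion (biased toward responding “no”).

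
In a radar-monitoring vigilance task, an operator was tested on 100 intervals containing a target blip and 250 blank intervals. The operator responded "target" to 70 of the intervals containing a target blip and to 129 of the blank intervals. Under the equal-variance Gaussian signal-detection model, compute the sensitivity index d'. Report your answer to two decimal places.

H = 70/100 = 0.7000
FA = 129/250 = 0.5160
Φ⁻¹(0.7000) = 0.524, Φ⁻¹(0.5160) = 0.040
d' = z(H) − z(FA) = 0.524 − 0.040 = 0.484

d' = 0.48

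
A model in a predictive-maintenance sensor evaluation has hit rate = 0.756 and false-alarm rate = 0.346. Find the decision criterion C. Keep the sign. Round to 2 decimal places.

z(0.756) = 0.693, z(0.346) = -0.396
c = −½·[z(H) + z(FA)] = −0.5 × (0.693 + (-0.396)) = -0.1485
c < 0: the model has a liberal response bias.

C = -0.15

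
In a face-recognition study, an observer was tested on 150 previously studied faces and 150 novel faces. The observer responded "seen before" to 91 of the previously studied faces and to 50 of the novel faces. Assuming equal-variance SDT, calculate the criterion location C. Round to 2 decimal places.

H = 91/150 = 0.6067
FA = 50/150 = 0.3333
Φ⁻¹(H) = 0.271
Φ⁻¹(FA) = -0.431
c = −½·[z(H) + z(FA)] = −0.5 × (0.271 + (-0.431)) = 0.080
c > 0: the observer has a conservative response bias.

C = 0.08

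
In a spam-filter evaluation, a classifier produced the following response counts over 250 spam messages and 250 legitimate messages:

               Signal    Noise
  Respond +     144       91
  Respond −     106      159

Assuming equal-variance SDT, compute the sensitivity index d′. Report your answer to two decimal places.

H = 144/250 = 0.5760
FA = 91/250 = 0.3640
Φ⁻¹(H) = Φ⁻¹(0.5760) = 0.192
Φ⁻¹(FA) = Φ⁻¹(0.3640) = -0.348
d' = z(H) − z(FA) = 0.192 − (-0.348) = 0.540

d′ = 0.54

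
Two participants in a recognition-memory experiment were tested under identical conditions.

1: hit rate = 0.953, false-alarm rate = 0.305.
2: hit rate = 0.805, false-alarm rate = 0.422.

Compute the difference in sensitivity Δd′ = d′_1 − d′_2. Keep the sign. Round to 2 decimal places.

1: z(0.953) = 1.675, z(0.305) = -0.510, d' = 2.185
2: z(0.805) = 0.860, z(0.422) = -0.197, d' = 1.057
Δd' = d'_1 − d'_2 = 2.185 − 1.057 = 1.128
1 has the higher sensitivity.

Δd′ = 1.13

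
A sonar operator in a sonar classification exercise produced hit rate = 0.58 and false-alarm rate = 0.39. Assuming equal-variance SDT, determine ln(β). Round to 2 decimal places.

Φ⁻¹(H) = Φ⁻¹(0.58) = 0.202
Φ⁻¹(FA) = Φ⁻¹(0.39) = -0.279
ln β = −½·[z(H)² − z(FA)²] = −0.5 × (0.041 − 0.078) = 0.0185

ln β = 0.02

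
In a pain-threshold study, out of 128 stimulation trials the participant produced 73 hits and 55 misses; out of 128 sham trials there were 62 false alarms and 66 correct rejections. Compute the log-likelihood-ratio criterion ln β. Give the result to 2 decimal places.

H = 73/128 = 0.5703
FA = 62/128 = 0.4844
z(H) = 0.177
z(FA) = -0.039
ln β = −½·[z(H)² − z(FA)²] = −0.5 × (0.031 − 0.002) = -0.0145

ln β = -0.01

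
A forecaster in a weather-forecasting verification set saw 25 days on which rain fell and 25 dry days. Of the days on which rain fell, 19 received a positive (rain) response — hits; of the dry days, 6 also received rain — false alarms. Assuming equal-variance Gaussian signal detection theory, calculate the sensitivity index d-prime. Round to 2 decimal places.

H = 19/25 = 0.7600
FA = 6/25 = 0.2400
z(H) = z(0.7600) = 0.7063
z(FA) = z(0.2400) = -0.7063
d' = z(H) − z(FA) = 0.7063 − (-0.7063) = 1.4126

d-prime = 1.41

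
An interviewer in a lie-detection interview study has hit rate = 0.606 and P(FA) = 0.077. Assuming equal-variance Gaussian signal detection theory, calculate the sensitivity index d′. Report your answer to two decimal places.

d′ = 1.69

z(H) = z(0.606) = 0.2689
z(FA) = z(0.077) = -1.4255
d' = z(H) − z(FA) = 0.2689 − (-1.4255) = 1.6944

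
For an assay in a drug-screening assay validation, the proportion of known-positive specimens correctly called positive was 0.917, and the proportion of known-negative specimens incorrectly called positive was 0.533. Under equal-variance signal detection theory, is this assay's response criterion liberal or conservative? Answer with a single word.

liberal

z(H) = 1.385, z(FA) = 0.083
c = −½·(z(H) + z(FA)) = -0.734
c < 0 → liberal criterion (biased toward responding “yes”).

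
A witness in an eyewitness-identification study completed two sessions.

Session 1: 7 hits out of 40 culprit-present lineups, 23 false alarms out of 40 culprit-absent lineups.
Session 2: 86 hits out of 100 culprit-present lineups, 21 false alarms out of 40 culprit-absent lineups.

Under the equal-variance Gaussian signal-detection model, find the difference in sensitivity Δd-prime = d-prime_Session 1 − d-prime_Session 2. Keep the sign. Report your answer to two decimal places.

Δd-prime = -2.14

Session 1: z(0.1750) = -0.935, z(0.5750) = 0.189, d' = -1.124
Session 2: z(0.8600) = 1.080, z(0.5250) = 0.063, d' = 1.017
Δd' = d'_Session 1 − d'_Session 2 = -1.124 − 1.017 = -2.141
Session 2 has the higher sensitivity.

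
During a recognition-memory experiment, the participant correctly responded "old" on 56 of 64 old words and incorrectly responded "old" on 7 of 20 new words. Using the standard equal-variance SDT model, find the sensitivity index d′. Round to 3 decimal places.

H = 56/64 = 0.8750
FA = 7/20 = 0.3500
z(H) = 1.1503
z(FA) = -0.3853
d' = z(H) − z(FA) = 1.1503 − (-0.3853) = 1.5356

d′ = 1.536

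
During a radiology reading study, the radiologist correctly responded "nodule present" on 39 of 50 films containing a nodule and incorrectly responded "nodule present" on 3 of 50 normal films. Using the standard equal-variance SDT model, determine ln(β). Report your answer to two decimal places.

H = 39/50 = 0.7800
FA = 3/50 = 0.0600
Φ⁻¹(H) = 0.772
Φ⁻¹(FA) = -1.555
ln β = −½·[z(H)² − z(FA)²] = −0.5 × (0.596 − 2.418) = 0.911

ln β = 0.91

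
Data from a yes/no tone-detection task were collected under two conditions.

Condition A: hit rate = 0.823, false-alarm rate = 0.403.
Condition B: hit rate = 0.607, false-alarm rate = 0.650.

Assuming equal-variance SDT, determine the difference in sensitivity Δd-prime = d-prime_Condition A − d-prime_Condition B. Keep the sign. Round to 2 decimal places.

Condition A: z(0.823) = 0.927, z(0.403) = -0.246, d' = 1.173
Condition B: z(0.607) = 0.272, z(0.650) = 0.385, d' = -0.113
Δd' = d'_Condition A − d'_Condition B = 1.173 − (-0.113) = 1.286
Condition A has the higher sensitivity.

Δd-prime = 1.29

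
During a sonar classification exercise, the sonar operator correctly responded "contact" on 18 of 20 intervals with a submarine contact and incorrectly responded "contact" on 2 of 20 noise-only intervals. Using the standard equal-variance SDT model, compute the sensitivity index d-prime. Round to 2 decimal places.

d-prime = 2.56

H = 18/20 = 0.9000
FA = 2/20 = 0.1000
z(H) = 1.2816
z(FA) = -1.2816
d' = z(H) − z(FA) = 1.2816 − (-1.2816) = 2.5632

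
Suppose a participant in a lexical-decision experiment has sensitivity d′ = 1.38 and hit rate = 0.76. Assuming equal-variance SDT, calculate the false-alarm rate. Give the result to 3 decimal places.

false-alarm rate = 0.250

z(hit rate) = z(0.76) = 0.7063
z(FA) = z(H) − d' = 0.7063 − 1.38 = -0.6737
false-alarm rate = Φ(-0.6737) = 0.2503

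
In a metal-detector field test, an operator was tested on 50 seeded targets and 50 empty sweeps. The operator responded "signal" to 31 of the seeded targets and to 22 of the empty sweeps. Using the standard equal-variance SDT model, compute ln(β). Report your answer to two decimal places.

H = 31/50 = 0.6200
FA = 22/50 = 0.4400
Φ⁻¹(H) = Φ⁻¹(0.6200) = 0.305
Φ⁻¹(FA) = Φ⁻¹(0.4400) = -0.151
ln β = −½·[z(H)² − z(FA)²] = −0.5 × (0.093 − 0.023) = -0.035

ln β = -0.04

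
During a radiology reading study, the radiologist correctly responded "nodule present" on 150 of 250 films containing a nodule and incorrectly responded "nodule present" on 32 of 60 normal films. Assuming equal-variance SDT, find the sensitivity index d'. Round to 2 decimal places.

H = 150/250 = 0.6000
FA = 32/60 = 0.5333
z(H) = z(0.6000) = 0.253
z(FA) = z(0.5333) = 0.084
d' = z(H) − z(FA) = 0.253 − 0.084 = 0.169

d' = 0.17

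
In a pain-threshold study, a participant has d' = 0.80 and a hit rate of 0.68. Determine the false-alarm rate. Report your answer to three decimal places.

z(hit rate) = z(0.68) = 0.4677
z(FA) = z(H) − d' = 0.4677 − 0.80 = -0.3323
false-alarm rate = Φ(-0.3323) = 0.3698

false-alarm rate = 0.370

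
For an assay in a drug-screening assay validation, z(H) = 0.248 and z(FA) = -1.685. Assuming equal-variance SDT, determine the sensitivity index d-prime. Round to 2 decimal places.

d' = z(H) − z(FA) = 0.248 − (-1.685) = 1.933

d-prime = 1.93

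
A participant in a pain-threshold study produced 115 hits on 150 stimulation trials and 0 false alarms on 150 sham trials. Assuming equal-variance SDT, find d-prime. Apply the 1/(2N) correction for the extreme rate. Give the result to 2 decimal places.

The false-alarm rate is 0/150 = 0, so apply the 1/(2N) correction: FA → 1/(2·150) = 0.00333.
z(H) = z(0.76667) = 0.728
z(FA) = z(0.00333) = -2.713
d' = 0.728 − (-2.713) = 3.441

d-prime = 3.44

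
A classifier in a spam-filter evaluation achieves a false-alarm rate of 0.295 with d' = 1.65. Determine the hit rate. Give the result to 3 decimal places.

hit rate = 0.867

z(false-alarm rate) = z(0.295) = -0.5388
z(H) = z(FA) + d' = -0.5388 + 1.65 = 1.1112
hit rate = Φ(1.1112) = 0.8668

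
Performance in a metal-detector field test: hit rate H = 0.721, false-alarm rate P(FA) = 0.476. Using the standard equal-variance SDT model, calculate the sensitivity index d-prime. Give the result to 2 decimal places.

d-prime = 0.65

Φ⁻¹(H) = Φ⁻¹(0.721) = 0.586
Φ⁻¹(FA) = Φ⁻¹(0.476) = -0.060
d' = z(H) − z(FA) = 0.586 − (-0.060) = 0.646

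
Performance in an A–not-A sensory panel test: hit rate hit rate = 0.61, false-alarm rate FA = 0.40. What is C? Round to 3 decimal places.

C = -0.013

z(H) = z(0.61) = 0.2793
z(FA) = z(0.40) = -0.2533
c = −½·[z(H) + z(FA)] = −0.5 × (0.2793 + (-0.2533)) = -0.0130
c < 0: the taster has a liberal response bias.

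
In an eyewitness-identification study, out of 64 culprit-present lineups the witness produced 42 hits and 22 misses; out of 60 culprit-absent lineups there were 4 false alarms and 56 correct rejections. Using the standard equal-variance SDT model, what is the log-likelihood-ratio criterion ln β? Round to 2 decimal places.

H = 42/64 = 0.6562
FA = 4/60 = 0.0667
Φ⁻¹(H) = 0.402
Φ⁻¹(FA) = -1.501
ln β = −½·[z(H)² − z(FA)²] = −0.5 × (0.162 − 2.253) = 1.0455

ln β = 1.05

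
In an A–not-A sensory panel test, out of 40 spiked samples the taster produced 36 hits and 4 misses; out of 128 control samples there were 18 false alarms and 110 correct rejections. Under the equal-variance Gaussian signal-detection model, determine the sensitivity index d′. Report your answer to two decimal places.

H = 36/40 = 0.9000
FA = 18/128 = 0.1406
Φ⁻¹(H) = Φ⁻¹(0.9000) = 1.282
Φ⁻¹(FA) = Φ⁻¹(0.1406) = -1.078
d' = z(H) − z(FA) = 1.282 − (-1.078) = 2.360

d′ = 2.36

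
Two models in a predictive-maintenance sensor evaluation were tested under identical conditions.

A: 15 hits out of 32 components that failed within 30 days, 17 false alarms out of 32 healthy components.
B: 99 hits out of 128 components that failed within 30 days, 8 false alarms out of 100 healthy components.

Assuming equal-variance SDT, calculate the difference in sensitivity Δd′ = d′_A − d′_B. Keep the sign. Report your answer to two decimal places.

A: z(0.4688) = -0.078, z(0.5312) = 0.078, d' = -0.156
B: z(0.7734) = 0.750, z(0.0800) = -1.405, d' = 2.155
Δd' = d'_A − d'_B = -0.156 − 2.155 = -2.311
B has the higher sensitivity.

Δd′ = -2.31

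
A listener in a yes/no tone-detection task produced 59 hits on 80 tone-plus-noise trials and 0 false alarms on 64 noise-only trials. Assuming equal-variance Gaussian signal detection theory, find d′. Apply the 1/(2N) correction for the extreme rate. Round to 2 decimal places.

The false-alarm rate is 0/64 = 0, so apply the 1/(2N) correction: FA → 1/(2·64) = 0.00781.
z(H) = z(0.73750) = 0.636
z(FA) = z(0.00781) = -2.418
d' = 0.636 − (-2.418) = 3.054

d′ = 3.05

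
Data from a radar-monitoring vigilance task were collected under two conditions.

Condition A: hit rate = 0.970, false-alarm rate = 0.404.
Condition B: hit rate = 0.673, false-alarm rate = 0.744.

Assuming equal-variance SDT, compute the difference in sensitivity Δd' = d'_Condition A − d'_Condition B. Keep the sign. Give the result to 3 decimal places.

Condition A: z(0.970) = 1.8808, z(0.404) = -0.2430, d' = 2.1238
Condition B: z(0.673) = 0.4482, z(0.744) = 0.6557, d' = -0.2075
Δd' = d'_Condition A − d'_Condition B = 2.1238 − (-0.2075) = 2.3313
Condition A has the higher sensitivity.

Δd' = 2.331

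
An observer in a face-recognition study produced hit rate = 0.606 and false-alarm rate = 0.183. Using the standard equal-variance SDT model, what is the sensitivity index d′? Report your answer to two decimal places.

d′ = 1.17

z(H) = 0.2689
z(FA) = -0.9040
d' = z(H) − z(FA) = 0.2689 − (-0.9040) = 1.1729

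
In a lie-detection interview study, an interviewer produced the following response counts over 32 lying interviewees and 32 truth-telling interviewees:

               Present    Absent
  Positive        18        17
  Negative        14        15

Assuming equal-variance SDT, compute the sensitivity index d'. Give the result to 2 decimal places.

H = 18/32 = 0.5625
FA = 17/32 = 0.5312
Φ⁻¹(H) = 0.1573
Φ⁻¹(FA) = 0.0783
d' = z(H) − z(FA) = 0.1573 − 0.0783 = 0.0790

d' = 0.08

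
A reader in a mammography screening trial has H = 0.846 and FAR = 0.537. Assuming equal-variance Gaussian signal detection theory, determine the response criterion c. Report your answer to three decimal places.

c = -0.556

z(0.846) = 1.0194, z(0.537) = 0.0929
c = −½·[z(H) + z(FA)] = −0.5 × (1.0194 + 0.0929) = -0.55615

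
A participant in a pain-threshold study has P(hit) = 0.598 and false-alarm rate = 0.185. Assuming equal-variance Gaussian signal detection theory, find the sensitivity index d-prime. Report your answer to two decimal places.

d-prime = 1.14

z(0.598) = 0.2482, z(0.185) = -0.8965
d' = z(H) − z(FA) = 0.2482 − (-0.8965) = 1.1447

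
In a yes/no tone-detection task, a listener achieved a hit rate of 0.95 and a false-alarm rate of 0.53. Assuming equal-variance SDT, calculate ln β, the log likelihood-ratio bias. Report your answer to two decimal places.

ln β = -1.35

z(H) = z(0.95) = 1.645
z(FA) = z(0.53) = 0.075
ln β = −½·[z(H)² − z(FA)²] = −0.5 × (2.706 − 0.006) = -1.350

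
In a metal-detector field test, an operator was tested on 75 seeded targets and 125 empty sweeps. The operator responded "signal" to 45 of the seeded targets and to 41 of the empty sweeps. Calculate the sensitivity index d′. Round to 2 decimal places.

H = 45/75 = 0.6000
FA = 41/125 = 0.3280
Φ⁻¹(H) = 0.2533
Φ⁻¹(FA) = -0.4454
d' = z(H) − z(FA) = 0.2533 − (-0.4454) = 0.6987

d′ = 0.70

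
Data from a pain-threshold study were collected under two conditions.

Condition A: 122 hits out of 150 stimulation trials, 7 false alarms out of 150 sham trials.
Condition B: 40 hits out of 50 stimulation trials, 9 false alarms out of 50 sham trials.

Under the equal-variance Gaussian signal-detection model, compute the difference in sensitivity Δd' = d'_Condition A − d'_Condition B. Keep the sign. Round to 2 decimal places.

Δd' = 0.81

Condition A: z(0.8133) = 0.890, z(0.0467) = -1.678, d' = 2.568
Condition B: z(0.8000) = 0.842, z(0.1800) = -0.915, d' = 1.757
Δd' = d'_Condition A − d'_Condition B = 2.568 − 1.757 = 0.811
Condition A has the higher sensitivity.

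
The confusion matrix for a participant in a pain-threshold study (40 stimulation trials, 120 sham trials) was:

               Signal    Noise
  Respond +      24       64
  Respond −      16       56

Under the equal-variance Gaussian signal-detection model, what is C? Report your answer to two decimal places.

H = 24/40 = 0.6000
FA = 64/120 = 0.5333
z(H) = 0.2533
z(FA) = 0.0836
c = −½·[z(H) + z(FA)] = −0.5 × (0.2533 + 0.0836) = -0.16845
c < 0: the participant has a liberal response bias.

C = -0.17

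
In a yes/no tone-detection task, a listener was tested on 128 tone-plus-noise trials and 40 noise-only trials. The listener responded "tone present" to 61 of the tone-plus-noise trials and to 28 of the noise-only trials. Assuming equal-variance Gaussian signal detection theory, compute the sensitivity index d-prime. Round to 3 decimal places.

H = 61/128 = 0.4766
FA = 28/40 = 0.7000
z(0.4766) = -0.0587, z(0.7000) = 0.5244
d' = z(H) − z(FA) = -0.0587 − 0.5244 = -0.5831

d-prime = -0.583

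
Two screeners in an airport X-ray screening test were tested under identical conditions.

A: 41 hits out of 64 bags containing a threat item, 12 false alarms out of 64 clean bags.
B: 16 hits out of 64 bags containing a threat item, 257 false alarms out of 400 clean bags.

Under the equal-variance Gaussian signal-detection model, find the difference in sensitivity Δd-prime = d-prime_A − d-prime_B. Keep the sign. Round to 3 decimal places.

Δd-prime = 2.287

A: z(0.6406) = 0.3601, z(0.1875) = -0.8871, d' = 1.2472
B: z(0.2500) = -0.6745, z(0.6425) = 0.3651, d' = -1.0396
Δd' = d'_A − d'_B = 1.2472 − (-1.0396) = 2.2868
A has the higher sensitivity.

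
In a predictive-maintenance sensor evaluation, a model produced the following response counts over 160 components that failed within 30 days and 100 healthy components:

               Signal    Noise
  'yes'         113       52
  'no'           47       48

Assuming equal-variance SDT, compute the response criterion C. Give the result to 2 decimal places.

C = -0.30

H = 113/160 = 0.7063
FA = 52/100 = 0.5200
Φ⁻¹(H) = Φ⁻¹(0.7063) = 0.5426
Φ⁻¹(FA) = Φ⁻¹(0.5200) = 0.0502
c = −½·[z(H) + z(FA)] = −0.5 × (0.5426 + 0.0502) = -0.2964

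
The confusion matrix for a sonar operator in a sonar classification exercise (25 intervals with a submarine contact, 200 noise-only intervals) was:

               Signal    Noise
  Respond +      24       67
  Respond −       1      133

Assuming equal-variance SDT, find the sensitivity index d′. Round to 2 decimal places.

d′ = 2.18

H = 24/25 = 0.9600
FA = 67/200 = 0.3350
Φ⁻¹(H) = Φ⁻¹(0.9600) = 1.7507
Φ⁻¹(FA) = Φ⁻¹(0.3350) = -0.4261
d' = z(H) − z(FA) = 1.7507 − (-0.4261) = 2.1768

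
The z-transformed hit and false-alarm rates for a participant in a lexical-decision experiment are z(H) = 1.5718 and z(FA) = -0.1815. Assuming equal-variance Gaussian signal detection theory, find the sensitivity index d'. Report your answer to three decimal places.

d' = z(H) − z(FA) = 1.5718 − (-0.1815) = 1.7533

d' = 1.753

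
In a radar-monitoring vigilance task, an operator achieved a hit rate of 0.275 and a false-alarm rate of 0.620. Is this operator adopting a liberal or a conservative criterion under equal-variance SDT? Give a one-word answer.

z(H) = -0.598, z(FA) = 0.305
c = −½·(z(H) + z(FA)) = 0.1465
c > 0 → conservative criterion (biased toward responding “no”).

conservative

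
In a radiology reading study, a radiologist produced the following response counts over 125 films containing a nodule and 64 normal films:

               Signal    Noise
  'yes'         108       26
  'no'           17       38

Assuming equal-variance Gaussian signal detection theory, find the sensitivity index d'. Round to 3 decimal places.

d' = 1.336

H = 108/125 = 0.8640
FA = 26/64 = 0.4062
z(H) = z(0.8640) = 1.0985
z(FA) = z(0.4062) = -0.2373
d' = z(H) − z(FA) = 1.0985 − (-0.2373) = 1.3358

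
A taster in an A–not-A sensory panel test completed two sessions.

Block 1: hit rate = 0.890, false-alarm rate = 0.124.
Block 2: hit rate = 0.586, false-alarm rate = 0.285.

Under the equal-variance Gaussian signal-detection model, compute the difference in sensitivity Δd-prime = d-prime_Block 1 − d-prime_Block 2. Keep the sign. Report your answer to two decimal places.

Δd-prime = 1.60

Block 1: z(0.890) = 1.227, z(0.124) = -1.155, d' = 2.382
Block 2: z(0.586) = 0.217, z(0.285) = -0.568, d' = 0.785
Δd' = d'_Block 1 − d'_Block 2 = 2.382 − 0.785 = 1.597
Block 1 has the higher sensitivity.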